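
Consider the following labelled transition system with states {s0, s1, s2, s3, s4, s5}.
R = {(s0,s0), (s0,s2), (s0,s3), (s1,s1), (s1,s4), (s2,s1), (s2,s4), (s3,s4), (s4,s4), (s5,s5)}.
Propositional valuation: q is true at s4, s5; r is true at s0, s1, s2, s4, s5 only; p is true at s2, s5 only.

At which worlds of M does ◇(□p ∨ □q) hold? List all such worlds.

Recall that □ψ holds at a world iff ψ holds at every accessible world, and ◇ψ holds iff ψ holds at some accessible world.
Let φ = ◇(□p ∨ □q). Evaluate φ at each world:
  s0 (successors {s0, s2, s3}): φ is true.
  s1 (successors {s1, s4}): φ is true.
  s2 (successors {s1, s4}): φ is true.
  s3 (successors {s4}): φ is true.
  s4 (successors {s4}): φ is true.
  s5 (successors {s5}): φ is true.
For instance, at s2:
  At s2: ◇(□p ∨ □q) requires □p ∨ □q at some successor in {s1, s4}.
    □p ∨ □q holds at s4, so ◇(□p ∨ □q) is true at s2.
      At s4: □p is false, □q is true, so □p ∨ □q is true.
Satisfying worlds: {s0, s1, s2, s3, s4, s5}

s0, s1, s2, s3, s4, s5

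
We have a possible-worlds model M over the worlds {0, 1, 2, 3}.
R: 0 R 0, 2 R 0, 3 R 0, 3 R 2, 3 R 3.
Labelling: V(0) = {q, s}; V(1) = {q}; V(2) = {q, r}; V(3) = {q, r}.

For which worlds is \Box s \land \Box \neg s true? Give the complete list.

Recall that \Box ψ holds at a world iff ψ holds at every accessible world, and \Diamond ψ holds iff ψ holds at some accessible world.
Let φ = \Box s \land \Box \neg s. Evaluate φ at each world:
  0 (successors {0}): φ is false.
  1 (successors ∅): φ is true.
  2 (successors {0}): φ is false.
  3 (successors {0, 2, 3}): φ is false.
For instance, at 3:
  At 3: \Box s is false, \Box \neg s is false, so \Box s \land \Box \neg s is false.
    At 3: \Box s requires s at every successor {0, 2, 3}.
      s fails at 2, so \Box s is false at 3.
    At 3: \Box \neg s requires \neg s at every successor {0, 2, 3}.
      \neg s fails at 0, so \Box \neg s is false at 3.
Satisfying worlds: {1}

1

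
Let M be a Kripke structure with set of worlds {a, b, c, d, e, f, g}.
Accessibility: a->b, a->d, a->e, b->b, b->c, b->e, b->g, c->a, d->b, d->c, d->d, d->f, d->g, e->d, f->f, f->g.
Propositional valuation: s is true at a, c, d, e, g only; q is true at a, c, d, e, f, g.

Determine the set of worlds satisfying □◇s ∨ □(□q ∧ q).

Let φ = □◇s ∨ □(□q ∧ q). Evaluate φ at each world:
  a (successors {b, d, e}): φ is true.
  b (successors {b, c, e, g}): φ is false.
  c (successors {a}): φ is true.
  d (successors {b, c, d, f, g}): φ is false.
  e (successors {d}): φ is true.
  f (successors {f, g}): φ is true.
  g (successors ∅): φ is true.
For instance, at f:
  At f: □◇s is false, □(□q ∧ q) is true, so □◇s ∨ □(□q ∧ q) is true.
    At f: □◇s requires ◇s at every successor {f, g}.
      ◇s fails at g, so □◇s is false at f.
    At f: □(□q ∧ q) requires □q ∧ q at every successor {f, g}.
      At f: □q ∧ q is true.
      At g: □q ∧ q is true.
    So □(□q ∧ q) is true at f.
Satisfying worlds: {a, c, e, f, g}

a, c, e, f, g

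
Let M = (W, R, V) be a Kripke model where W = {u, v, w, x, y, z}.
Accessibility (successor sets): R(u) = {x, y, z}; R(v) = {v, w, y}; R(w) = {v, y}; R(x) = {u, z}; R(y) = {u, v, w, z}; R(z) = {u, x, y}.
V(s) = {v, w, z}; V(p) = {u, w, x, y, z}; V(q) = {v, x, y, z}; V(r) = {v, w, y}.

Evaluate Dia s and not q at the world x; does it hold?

At x: Dia s is true, not q is false, so Dia s and not q is false.
  At x: Dia s requires s at some successor in {u, z}.
    s holds at z, so Dia s is true at x.

No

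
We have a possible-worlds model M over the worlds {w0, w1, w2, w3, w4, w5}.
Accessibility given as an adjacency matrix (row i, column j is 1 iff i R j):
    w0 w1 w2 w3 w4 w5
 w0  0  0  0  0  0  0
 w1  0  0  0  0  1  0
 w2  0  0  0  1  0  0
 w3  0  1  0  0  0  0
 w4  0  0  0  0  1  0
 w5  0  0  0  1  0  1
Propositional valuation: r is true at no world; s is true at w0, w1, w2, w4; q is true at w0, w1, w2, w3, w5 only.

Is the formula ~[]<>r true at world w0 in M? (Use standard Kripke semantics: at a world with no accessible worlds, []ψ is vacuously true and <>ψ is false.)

Recall that []ψ holds at a world iff ψ holds at every accessible world, and <>ψ holds iff ψ holds at some accessible world.
At w0: []<>r is true, so ~[]<>r is false.
  At w0: no accessible worlds, so []<>r holds vacuously.

No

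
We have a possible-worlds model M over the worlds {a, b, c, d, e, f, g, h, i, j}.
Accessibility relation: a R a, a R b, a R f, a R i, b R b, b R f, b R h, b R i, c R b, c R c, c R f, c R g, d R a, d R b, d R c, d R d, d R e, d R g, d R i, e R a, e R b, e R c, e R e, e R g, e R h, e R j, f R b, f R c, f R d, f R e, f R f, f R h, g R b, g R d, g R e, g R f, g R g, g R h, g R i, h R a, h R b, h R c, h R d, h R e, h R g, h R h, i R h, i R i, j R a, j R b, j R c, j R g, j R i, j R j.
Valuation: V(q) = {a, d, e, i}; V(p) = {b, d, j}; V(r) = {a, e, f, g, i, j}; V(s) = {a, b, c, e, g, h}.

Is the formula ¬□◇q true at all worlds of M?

No

Let φ = ¬□◇q. Evaluate φ at each world:
  a (successors {a, b, f, i}): φ is false.
  b (successors {b, f, h, i}): φ is false.
  c (successors {b, c, f, g}): φ is true.
  d (successors {a, b, c, d, e, g, i}): φ is true.
  e (successors {a, b, c, e, g, h, j}): φ is true.
  f (successors {b, c, d, e, f, h}): φ is true.
  g (successors {b, d, e, f, g, h, i}): φ is false.
  h (successors {a, b, c, d, e, g, h}): φ is true.
  i (successors {h, i}): φ is false.
  j (successors {a, b, c, g, i, j}): φ is true.
Detail at a (counterexample):
  At a: □◇q is true, so ¬□◇q is false.
    At a: □◇q requires ◇q at every successor {a, b, f, i}.
      At a: ◇q is true.
      At b: ◇q is true.
      At f: ◇q is true.
      At i: ◇q is true.
    So □◇q is true at a.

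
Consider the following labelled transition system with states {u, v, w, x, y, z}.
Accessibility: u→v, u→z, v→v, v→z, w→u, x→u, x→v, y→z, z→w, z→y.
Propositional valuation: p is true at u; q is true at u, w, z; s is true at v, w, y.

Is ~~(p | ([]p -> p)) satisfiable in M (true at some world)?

Let φ = ~~(p | ([]p -> p)). Evaluate φ at each world:
  u (successors {v, z}): φ is true.
  v (successors {v, z}): φ is true.
  w (successors {u}): φ is false.
  x (successors {u, v}): φ is true.
  y (successors {z}): φ is true.
  z (successors {w, y}): φ is true.
Detail at u (witness):
  At u: ~(p | ([]p -> p)) is false, so ~~(p | ([]p -> p)) is true.
    At u: p | ([]p -> p) is true, so ~(p | ([]p -> p)) is false.
      At u: p is true, []p -> p is true, so p | ([]p -> p) is true.

Yes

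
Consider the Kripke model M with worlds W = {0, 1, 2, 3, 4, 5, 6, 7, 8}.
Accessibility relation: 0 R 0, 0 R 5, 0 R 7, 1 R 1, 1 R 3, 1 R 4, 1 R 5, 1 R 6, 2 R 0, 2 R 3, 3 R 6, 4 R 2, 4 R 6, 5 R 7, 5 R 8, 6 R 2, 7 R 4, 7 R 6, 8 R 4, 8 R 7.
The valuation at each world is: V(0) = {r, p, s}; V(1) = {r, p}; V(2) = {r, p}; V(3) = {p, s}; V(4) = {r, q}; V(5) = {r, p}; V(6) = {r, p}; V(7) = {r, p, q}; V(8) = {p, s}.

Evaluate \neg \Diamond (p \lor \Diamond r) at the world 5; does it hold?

At 5: \Diamond (p \lor \Diamond r) is true, so \neg \Diamond (p \lor \Diamond r) is false.
  At 5: \Diamond (p \lor \Diamond r) requires p \lor \Diamond r at some successor in {7, 8}.
    p \lor \Diamond r holds at 7, so \Diamond (p \lor \Diamond r) is true at 5.
      At 7: p is true, \Diamond r is true, so p \lor \Diamond r is true.

No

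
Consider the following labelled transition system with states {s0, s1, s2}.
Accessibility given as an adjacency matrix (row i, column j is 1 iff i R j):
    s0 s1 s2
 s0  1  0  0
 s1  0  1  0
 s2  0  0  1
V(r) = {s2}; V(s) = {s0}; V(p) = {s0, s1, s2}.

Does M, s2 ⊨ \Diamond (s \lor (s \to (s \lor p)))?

At s2: \Diamond (s \lor (s \to (s \lor p))) requires s \lor (s \to (s \lor p)) at some successor in {s2}.
  s \lor (s \to (s \lor p)) holds at s2, so \Diamond (s \lor (s \to (s \lor p))) is true at s2.

Yes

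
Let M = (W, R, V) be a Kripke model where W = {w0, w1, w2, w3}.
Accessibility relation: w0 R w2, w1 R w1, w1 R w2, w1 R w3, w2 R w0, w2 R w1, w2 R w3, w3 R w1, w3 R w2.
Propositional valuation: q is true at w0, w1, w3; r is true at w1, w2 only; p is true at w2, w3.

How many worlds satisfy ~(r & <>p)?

Recall that <>ψ holds at a world iff ψ holds at some accessible world.
Let φ = ~(r & <>p). Evaluate φ at each world:
  w0 (successors {w2}): φ is true.
  w1 (successors {w1, w2, w3}): φ is false.
  w2 (successors {w0, w1, w3}): φ is false.
  w3 (successors {w1, w2}): φ is true.
For instance, at w3:
  At w3: r & <>p is false, so ~(r & <>p) is true.
    At w3: r is false, <>p is true, so r & <>p is false.
      At w3: <>p requires p at some successor in {w1, w2}.
        p holds at w2, so <>p is true at w3.
Satisfying worlds: {w0, w3}

2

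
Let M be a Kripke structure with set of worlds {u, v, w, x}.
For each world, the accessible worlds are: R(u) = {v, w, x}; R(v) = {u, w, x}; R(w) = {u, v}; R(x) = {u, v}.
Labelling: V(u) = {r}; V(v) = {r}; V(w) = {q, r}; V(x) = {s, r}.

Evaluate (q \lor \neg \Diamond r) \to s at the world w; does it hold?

Recall that \Diamond ψ holds at a world iff ψ holds at some accessible world.
At w: q \lor \neg \Diamond r is true, s is false, so (q \lor \neg \Diamond r) \to s is false.
  At w: q is true, \neg \Diamond r is false, so q \lor \neg \Diamond r is true.
    At w: \Diamond r is true, so \neg \Diamond r is false.
      At w: \Diamond r requires r at some successor in {u, v}.
        r holds at u, so \Diamond r is true at w.

No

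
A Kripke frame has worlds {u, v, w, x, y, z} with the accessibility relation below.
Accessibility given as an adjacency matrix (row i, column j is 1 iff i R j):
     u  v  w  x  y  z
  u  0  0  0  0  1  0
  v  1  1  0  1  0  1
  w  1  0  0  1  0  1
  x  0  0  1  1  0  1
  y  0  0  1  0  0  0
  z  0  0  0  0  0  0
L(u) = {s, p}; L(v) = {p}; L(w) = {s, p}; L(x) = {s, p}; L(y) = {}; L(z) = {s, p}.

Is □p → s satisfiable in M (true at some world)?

Yes

Let φ = □p → s. Evaluate φ at each world:
  u (successors {y}): φ is true.
  v (successors {u, v, x, z}): φ is false.
  w (successors {u, x, z}): φ is true.
  x (successors {w, x, z}): φ is true.
  y (successors {w}): φ is false.
  z (successors ∅): φ is true.
Detail at u (witness):
  At u: □p is false, s is true, so □p → s is true.
    At u: □p requires p at every successor {y}.
      p fails at y, so □p is false at u.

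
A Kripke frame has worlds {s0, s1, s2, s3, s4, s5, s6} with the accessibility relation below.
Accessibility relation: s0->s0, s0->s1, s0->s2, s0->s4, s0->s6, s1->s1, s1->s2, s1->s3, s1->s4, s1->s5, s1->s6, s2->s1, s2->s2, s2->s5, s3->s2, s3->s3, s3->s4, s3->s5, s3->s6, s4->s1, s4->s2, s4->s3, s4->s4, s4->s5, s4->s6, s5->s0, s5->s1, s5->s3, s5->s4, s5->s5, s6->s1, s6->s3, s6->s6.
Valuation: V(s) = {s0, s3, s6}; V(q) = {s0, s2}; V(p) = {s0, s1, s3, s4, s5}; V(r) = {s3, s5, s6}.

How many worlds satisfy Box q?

Recall that Box ψ holds at a world iff ψ holds at every accessible world, and Dia ψ holds iff ψ holds at some accessible world.
Let φ = Box q. Evaluate φ at each world:
  s0 (successors {s0, s1, s2, s4, s6}): φ is false.
  s1 (successors {s1, s2, s3, s4, s5, s6}): φ is false.
  s2 (successors {s1, s2, s5}): φ is false.
  s3 (successors {s2, s3, s4, s5, s6}): φ is false.
  s4 (successors {s1, s2, s3, s4, s5, s6}): φ is false.
  s5 (successors {s0, s1, s3, s4, s5}): φ is false.
  s6 (successors {s1, s3, s6}): φ is false.
For instance, at s6:
  At s6: Box q requires q at every successor {s1, s3, s6}.
    q fails at s1, so Box q is false at s6.
Satisfying worlds: none.

0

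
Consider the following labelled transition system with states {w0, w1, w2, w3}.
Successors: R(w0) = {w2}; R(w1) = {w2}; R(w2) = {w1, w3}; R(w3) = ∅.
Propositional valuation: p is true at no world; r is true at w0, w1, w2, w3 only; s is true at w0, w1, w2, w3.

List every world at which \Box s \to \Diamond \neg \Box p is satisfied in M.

Let φ = \Box s \to \Diamond \neg \Box p. Evaluate φ at each world:
  w0 (successors {w2}): φ is true.
  w1 (successors {w2}): φ is true.
  w2 (successors {w1, w3}): φ is true.
  w3 (successors ∅): φ is false.
For instance, at w0:
  At w0: \Box s is true, \Diamond \neg \Box p is true, so \Box s \to \Diamond \neg \Box p is true.
    At w0: \Box s requires s at every successor {w2}.
      At w2: s is true.
    So \Box s is true at w0.
    At w0: \Diamond \neg \Box p requires \neg \Box p at some successor in {w2}.
      \neg \Box p holds at w2, so \Diamond \neg \Box p is true at w0.
Satisfying worlds: {w0, w1, w2}

w0, w1, w2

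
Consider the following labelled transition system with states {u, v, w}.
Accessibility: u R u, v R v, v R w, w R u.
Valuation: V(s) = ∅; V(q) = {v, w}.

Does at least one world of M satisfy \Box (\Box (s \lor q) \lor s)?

Recall that \Box ψ holds at a world iff ψ holds at every accessible world, and \Diamond ψ holds iff ψ holds at some accessible world.
Let φ = \Box (\Box (s \lor q) \lor s). Evaluate φ at each world:
  u (successors {u}): φ is false.
  v (successors {v, w}): φ is false.
  w (successors {u}): φ is false.
For instance, at u:
  At u: \Box (\Box (s \lor q) \lor s) requires \Box (s \lor q) \lor s at every successor {u}.
    \Box (s \lor q) \lor s fails at u, so \Box (\Box (s \lor q) \lor s) is false at u.
      At u: \Box (s \lor q) is false, s is false, so \Box (s \lor q) \lor s is false.

No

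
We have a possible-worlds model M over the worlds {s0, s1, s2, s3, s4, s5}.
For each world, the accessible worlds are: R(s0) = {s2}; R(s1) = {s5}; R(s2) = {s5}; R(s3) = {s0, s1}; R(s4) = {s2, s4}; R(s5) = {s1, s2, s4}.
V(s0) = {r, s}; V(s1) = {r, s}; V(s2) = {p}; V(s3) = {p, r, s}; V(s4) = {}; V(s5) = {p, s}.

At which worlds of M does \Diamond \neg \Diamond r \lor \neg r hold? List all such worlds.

Let φ = \Diamond \neg \Diamond r \lor \neg r. Evaluate φ at each world:
  s0 (successors {s2}): φ is true.
  s1 (successors {s5}): φ is false.
  s2 (successors {s5}): φ is true.
  s3 (successors {s0, s1}): φ is true.
  s4 (successors {s2, s4}): φ is true.
  s5 (successors {s1, s2, s4}): φ is true.
For instance, at s3:
  At s3: \Diamond \neg \Diamond r is true, \neg r is false, so \Diamond \neg \Diamond r \lor \neg r is true.
    At s3: \Diamond \neg \Diamond r requires \neg \Diamond r at some successor in {s0, s1}.
      \neg \Diamond r holds at s0, so \Diamond \neg \Diamond r is true at s3.
Satisfying worlds: {s0, s2, s3, s4, s5}

s0, s2, s3, s4, s5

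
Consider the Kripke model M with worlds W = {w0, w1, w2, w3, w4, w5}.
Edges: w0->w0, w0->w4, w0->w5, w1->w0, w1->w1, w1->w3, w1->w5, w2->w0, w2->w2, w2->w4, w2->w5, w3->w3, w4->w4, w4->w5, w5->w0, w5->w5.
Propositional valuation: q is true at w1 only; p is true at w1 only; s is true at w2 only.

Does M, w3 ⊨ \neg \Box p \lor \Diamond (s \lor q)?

Yes

Recall that \Box ψ holds at a world iff ψ holds at every accessible world, and \Diamond ψ holds iff ψ holds at some accessible world.
At w3: \neg \Box p is true, \Diamond (s \lor q) is false, so \neg \Box p \lor \Diamond (s \lor q) is true.
  At w3: \Box p is false, so \neg \Box p is true.
    At w3: \Box p requires p at every successor {w3}.
      p fails at w3, so \Box p is false at w3.
  At w3: \Diamond (s \lor q) requires s \lor q at some successor in {w3}.
    At w3: s \lor q is false.
  So \Diamond (s \lor q) is false at w3.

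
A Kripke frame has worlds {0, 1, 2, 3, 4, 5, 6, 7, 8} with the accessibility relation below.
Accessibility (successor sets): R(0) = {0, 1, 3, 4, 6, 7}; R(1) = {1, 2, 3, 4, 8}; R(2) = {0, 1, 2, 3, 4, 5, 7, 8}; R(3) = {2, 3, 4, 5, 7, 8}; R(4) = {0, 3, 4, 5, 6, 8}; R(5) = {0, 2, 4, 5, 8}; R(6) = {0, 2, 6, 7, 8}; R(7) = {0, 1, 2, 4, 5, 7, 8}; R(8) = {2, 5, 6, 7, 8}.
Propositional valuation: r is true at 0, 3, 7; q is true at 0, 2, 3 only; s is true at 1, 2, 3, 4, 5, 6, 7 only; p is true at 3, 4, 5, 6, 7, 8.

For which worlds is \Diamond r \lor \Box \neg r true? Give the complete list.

0, 1, 2, 3, 4, 5, 6, 7, 8

Let φ = \Diamond r \lor \Box \neg r. Evaluate φ at each world:
  0 (successors {0, 1, 3, 4, 6, 7}): φ is true.
  1 (successors {1, 2, 3, 4, 8}): φ is true.
  2 (successors {0, 1, 2, 3, 4, 5, 7, 8}): φ is true.
  3 (successors {2, 3, 4, 5, 7, 8}): φ is true.
  4 (successors {0, 3, 4, 5, 6, 8}): φ is true.
  5 (successors {0, 2, 4, 5, 8}): φ is true.
  6 (successors {0, 2, 6, 7, 8}): φ is true.
  7 (successors {0, 1, 2, 4, 5, 7, 8}): φ is true.
  8 (successors {2, 5, 6, 7, 8}): φ is true.
For instance, at 5:
  At 5: \Diamond r is true, \Box \neg r is false, so \Diamond r \lor \Box \neg r is true.
    At 5: \Diamond r requires r at some successor in {0, 2, 4, 5, 8}.
      r holds at 0, so \Diamond r is true at 5.
    At 5: \Box \neg r requires \neg r at every successor {0, 2, 4, 5, 8}.
      \neg r fails at 0, so \Box \neg r is false at 5.
Satisfying worlds: {0, 1, 2, 3, 4, 5, 6, 7, 8}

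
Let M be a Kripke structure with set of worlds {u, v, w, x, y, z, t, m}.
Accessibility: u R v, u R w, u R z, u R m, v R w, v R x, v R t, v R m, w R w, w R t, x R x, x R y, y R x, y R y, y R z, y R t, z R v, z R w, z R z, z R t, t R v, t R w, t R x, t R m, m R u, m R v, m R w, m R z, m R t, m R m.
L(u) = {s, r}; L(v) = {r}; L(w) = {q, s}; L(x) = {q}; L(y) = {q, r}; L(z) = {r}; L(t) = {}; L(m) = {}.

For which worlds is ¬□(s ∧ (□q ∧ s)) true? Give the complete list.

u, v, w, x, y, z, t, m

Recall that □ψ holds at a world iff ψ holds at every accessible world, and ◇ψ holds iff ψ holds at some accessible world.
Let φ = ¬□(s ∧ (□q ∧ s)). Evaluate φ at each world:
  u (successors {v, w, z, m}): φ is true.
  v (successors {w, x, t, m}): φ is true.
  w (successors {w, t}): φ is true.
  x (successors {x, y}): φ is true.
  y (successors {x, y, z, t}): φ is true.
  z (successors {v, w, z, t}): φ is true.
  t (successors {v, w, x, m}): φ is true.
  m (successors {u, v, w, z, t, m}): φ is true.
For instance, at u:
  At u: □(s ∧ (□q ∧ s)) is false, so ¬□(s ∧ (□q ∧ s)) is true.
    At u: □(s ∧ (□q ∧ s)) requires s ∧ (□q ∧ s) at every successor {v, w, z, m}.
      s ∧ (□q ∧ s) fails at v, so □(s ∧ (□q ∧ s)) is false at u.
Satisfying worlds: {u, v, w, x, y, z, t, m}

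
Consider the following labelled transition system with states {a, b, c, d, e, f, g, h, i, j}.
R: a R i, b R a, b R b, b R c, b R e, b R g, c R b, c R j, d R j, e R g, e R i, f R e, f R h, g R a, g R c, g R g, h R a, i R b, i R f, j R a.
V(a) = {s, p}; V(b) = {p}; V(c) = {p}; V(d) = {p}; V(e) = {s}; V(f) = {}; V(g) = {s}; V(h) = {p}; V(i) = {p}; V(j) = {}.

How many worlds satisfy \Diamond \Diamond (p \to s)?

Let φ = \Diamond \Diamond (p \to s). Evaluate φ at each world:
  a (successors {i}): φ is true.
  b (successors {a, b, c, e, g}): φ is true.
  c (successors {b, j}): φ is true.
  d (successors {j}): φ is true.
  e (successors {g, i}): φ is true.
  f (successors {e, h}): φ is true.
  g (successors {a, c, g}): φ is true.
  h (successors {a}): φ is false.
  i (successors {b, f}): φ is true.
  j (successors {a}): φ is false.
For instance, at c:
  At c: \Diamond \Diamond (p \to s) requires \Diamond (p \to s) at some successor in {b, j}.
    \Diamond (p \to s) holds at b, so \Diamond \Diamond (p \to s) is true at c.
      At b: \Diamond (p \to s) requires p \to s at some successor in {a, b, c, e, g}.
        p \to s holds at a, so \Diamond (p \to s) is true at b.
Satisfying worlds: {a, b, c, d, e, f, g, i}

8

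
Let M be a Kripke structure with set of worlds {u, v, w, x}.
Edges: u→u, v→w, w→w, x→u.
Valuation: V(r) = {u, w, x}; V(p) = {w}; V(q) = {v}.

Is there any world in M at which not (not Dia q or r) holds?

No

Let φ = not (not Dia q or r). Evaluate φ at each world:
  u (successors {u}): φ is false.
  v (successors {w}): φ is false.
  w (successors {w}): φ is false.
  x (successors {u}): φ is false.
For instance, at w:
  At w: not Dia q or r is true, so not (not Dia q or r) is false.
    At w: not Dia q is true, r is true, so not Dia q or r is true.
      At w: Dia q is false, so not Dia q is true.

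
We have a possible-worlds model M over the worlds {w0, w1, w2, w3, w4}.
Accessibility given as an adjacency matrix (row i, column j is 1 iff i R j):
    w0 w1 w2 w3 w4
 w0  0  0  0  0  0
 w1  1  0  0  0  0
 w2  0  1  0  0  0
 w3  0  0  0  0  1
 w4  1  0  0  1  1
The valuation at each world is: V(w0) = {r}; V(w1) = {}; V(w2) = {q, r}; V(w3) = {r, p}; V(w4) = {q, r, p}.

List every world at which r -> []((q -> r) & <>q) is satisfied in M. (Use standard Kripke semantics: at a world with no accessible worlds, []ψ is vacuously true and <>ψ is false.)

Recall that []ψ holds at a world iff ψ holds at every accessible world, and <>ψ holds iff ψ holds at some accessible world.
Let φ = r -> []((q -> r) & <>q). Evaluate φ at each world:
  w0 (successors ∅): φ is true.
  w1 (successors {w0}): φ is true.
  w2 (successors {w1}): φ is false.
  w3 (successors {w4}): φ is true.
  w4 (successors {w0, w3, w4}): φ is false.
For instance, at w2:
  At w2: r is true, []((q -> r) & <>q) is false, so r -> []((q -> r) & <>q) is false.
    At w2: []((q -> r) & <>q) requires (q -> r) & <>q at every successor {w1}.
      (q -> r) & <>q fails at w1, so []((q -> r) & <>q) is false at w2.
Satisfying worlds: {w0, w1, w3}

w0, w1, w3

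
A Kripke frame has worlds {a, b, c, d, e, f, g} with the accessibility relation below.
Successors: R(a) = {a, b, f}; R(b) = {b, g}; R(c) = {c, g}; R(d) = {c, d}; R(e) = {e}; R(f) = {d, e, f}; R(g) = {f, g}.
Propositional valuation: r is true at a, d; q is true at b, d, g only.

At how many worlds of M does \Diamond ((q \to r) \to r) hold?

6

Recall that \Diamond ψ holds at a world iff ψ holds at some accessible world.
Let φ = \Diamond ((q \to r) \to r). Evaluate φ at each world:
  a (successors {a, b, f}): φ is true.
  b (successors {b, g}): φ is true.
  c (successors {c, g}): φ is true.
  d (successors {c, d}): φ is true.
  e (successors {e}): φ is false.
  f (successors {d, e, f}): φ is true.
  g (successors {f, g}): φ is true.
For instance, at c:
  At c: \Diamond ((q \to r) \to r) requires (q \to r) \to r at some successor in {c, g}.
    (q \to r) \to r holds at g, so \Diamond ((q \to r) \to r) is true at c.
Satisfying worlds: {a, b, c, d, f, g}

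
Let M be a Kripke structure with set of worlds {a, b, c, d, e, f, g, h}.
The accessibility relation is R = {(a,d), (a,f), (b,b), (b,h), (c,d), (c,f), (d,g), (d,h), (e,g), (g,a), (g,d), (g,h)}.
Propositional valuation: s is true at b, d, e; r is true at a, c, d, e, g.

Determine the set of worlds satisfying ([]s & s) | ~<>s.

d, e, f, h

Let φ = ([]s & s) | ~<>s. Evaluate φ at each world:
  a (successors {d, f}): φ is false.
  b (successors {b, h}): φ is false.
  c (successors {d, f}): φ is false.
  d (successors {g, h}): φ is true.
  e (successors {g}): φ is true.
  f (successors ∅): φ is true.
  g (successors {a, d, h}): φ is false.
  h (successors ∅): φ is true.
For instance, at b:
  At b: []s & s is false, ~<>s is false, so ([]s & s) | ~<>s is false.
    At b: []s is false, s is true, so []s & s is false.
      At b: []s requires s at every successor {b, h}.
        s fails at h, so []s is false at b.
    At b: <>s is true, so ~<>s is false.
      At b: <>s requires s at some successor in {b, h}.
        s holds at b, so <>s is true at b.
Satisfying worlds: {d, e, f, h}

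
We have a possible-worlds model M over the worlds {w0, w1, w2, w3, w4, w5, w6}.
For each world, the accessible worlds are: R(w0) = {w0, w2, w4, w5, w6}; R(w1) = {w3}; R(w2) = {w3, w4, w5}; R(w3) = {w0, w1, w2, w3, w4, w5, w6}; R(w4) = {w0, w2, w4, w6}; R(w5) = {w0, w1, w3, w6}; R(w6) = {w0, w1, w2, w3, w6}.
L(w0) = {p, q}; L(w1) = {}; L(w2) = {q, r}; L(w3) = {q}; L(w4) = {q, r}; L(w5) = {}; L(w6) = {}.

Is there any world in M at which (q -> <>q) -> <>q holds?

Yes

Let φ = (q -> <>q) -> <>q. Evaluate φ at each world:
  w0 (successors {w0, w2, w4, w5, w6}): φ is true.
  w1 (successors {w3}): φ is true.
  w2 (successors {w3, w4, w5}): φ is true.
  w3 (successors {w0, w1, w2, w3, w4, w5, w6}): φ is true.
  w4 (successors {w0, w2, w4, w6}): φ is true.
  w5 (successors {w0, w1, w3, w6}): φ is true.
  w6 (successors {w0, w1, w2, w3, w6}): φ is true.
Detail at w0 (witness):
  At w0: q -> <>q is true, <>q is true, so (q -> <>q) -> <>q is true.
    At w0: q is true, <>q is true, so q -> <>q is true.
      At w0: <>q requires q at some successor in {w0, w2, w4, w5, w6}.
        q holds at w0, so <>q is true at w0.
    At w0: <>q requires q at some successor in {w0, w2, w4, w5, w6}.
      q holds at w0, so <>q is true at w0.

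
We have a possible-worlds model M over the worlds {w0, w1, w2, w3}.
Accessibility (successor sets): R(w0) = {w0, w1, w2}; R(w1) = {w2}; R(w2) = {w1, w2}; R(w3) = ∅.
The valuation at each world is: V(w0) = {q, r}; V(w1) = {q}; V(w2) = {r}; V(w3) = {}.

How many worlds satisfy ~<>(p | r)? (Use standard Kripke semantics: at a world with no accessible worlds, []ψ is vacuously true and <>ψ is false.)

1

Recall that <>ψ holds at a world iff ψ holds at some accessible world.
Let φ = ~<>(p | r). Evaluate φ at each world:
  w0 (successors {w0, w1, w2}): φ is false.
  w1 (successors {w2}): φ is false.
  w2 (successors {w1, w2}): φ is false.
  w3 (successors ∅): φ is true.
For instance, at w2:
  At w2: <>(p | r) is true, so ~<>(p | r) is false.
    At w2: <>(p | r) requires p | r at some successor in {w1, w2}.
      p | r holds at w2, so <>(p | r) is true at w2.
Satisfying worlds: {w3}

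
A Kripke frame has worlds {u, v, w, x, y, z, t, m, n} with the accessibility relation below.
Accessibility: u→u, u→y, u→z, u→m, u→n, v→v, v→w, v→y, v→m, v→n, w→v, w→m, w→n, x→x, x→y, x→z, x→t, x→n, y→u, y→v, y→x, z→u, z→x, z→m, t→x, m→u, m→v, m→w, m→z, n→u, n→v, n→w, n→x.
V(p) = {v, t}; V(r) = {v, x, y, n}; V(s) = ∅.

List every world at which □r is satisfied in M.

Recall that □ψ holds at a world iff ψ holds at every accessible world, and ◇ψ holds iff ψ holds at some accessible world.
Let φ = □r. Evaluate φ at each world:
  u (successors {u, y, z, m, n}): φ is false.
  v (successors {v, w, y, m, n}): φ is false.
  w (successors {v, m, n}): φ is false.
  x (successors {x, y, z, t, n}): φ is false.
  y (successors {u, v, x}): φ is false.
  z (successors {u, x, m}): φ is false.
  t (successors {x}): φ is true.
  m (successors {u, v, w, z}): φ is false.
  n (successors {u, v, w, x}): φ is false.
For instance, at w:
  At w: □r requires r at every successor {v, m, n}.
    r fails at m, so □r is false at w.
Satisfying worlds: {t}

t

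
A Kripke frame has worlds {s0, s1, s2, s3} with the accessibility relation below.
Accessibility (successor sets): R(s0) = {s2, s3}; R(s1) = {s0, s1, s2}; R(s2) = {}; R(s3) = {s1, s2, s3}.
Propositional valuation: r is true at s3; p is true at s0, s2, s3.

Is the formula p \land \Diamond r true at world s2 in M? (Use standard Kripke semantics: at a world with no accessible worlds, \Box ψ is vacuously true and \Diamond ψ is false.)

At s2: p is true, \Diamond r is false, so p \land \Diamond r is false.
  At s2: no accessible worlds, so \Diamond r is false.

No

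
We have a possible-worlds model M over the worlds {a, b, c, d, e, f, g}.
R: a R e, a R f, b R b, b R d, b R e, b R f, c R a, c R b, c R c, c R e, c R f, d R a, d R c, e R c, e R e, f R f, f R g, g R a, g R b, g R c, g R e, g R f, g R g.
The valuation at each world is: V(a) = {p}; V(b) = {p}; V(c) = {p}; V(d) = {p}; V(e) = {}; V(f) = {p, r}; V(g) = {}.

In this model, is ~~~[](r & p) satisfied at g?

Yes

Recall that []ψ holds at a world iff ψ holds at every accessible world, and <>ψ holds iff ψ holds at some accessible world.
At g: ~~[](r & p) is false, so ~~~[](r & p) is true.
  At g: ~[](r & p) is true, so ~~[](r & p) is false.
    At g: [](r & p) is false, so ~[](r & p) is true.
      At g: [](r & p) requires r & p at every successor {a, b, c, e, f, g}.
        r & p fails at a, so [](r & p) is false at g.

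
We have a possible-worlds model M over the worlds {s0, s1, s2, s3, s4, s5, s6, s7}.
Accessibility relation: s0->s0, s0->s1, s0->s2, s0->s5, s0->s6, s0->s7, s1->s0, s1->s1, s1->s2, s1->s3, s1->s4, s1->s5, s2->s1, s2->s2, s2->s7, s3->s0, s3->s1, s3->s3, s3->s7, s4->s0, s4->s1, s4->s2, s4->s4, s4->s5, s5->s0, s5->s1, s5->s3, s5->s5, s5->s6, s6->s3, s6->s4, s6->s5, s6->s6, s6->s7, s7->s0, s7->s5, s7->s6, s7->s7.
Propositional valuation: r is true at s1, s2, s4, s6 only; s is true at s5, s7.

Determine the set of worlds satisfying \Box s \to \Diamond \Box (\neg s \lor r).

Let φ = \Box s \to \Diamond \Box (\neg s \lor r). Evaluate φ at each world:
  s0 (successors {s0, s1, s2, s5, s6, s7}): φ is true.
  s1 (successors {s0, s1, s2, s3, s4, s5}): φ is true.
  s2 (successors {s1, s2, s7}): φ is true.
  s3 (successors {s0, s1, s3, s7}): φ is true.
  s4 (successors {s0, s1, s2, s4, s5}): φ is true.
  s5 (successors {s0, s1, s3, s5, s6}): φ is true.
  s6 (successors {s3, s4, s5, s6, s7}): φ is true.
  s7 (successors {s0, s5, s6, s7}): φ is true.
For instance, at s6:
  At s6: \Box s is false, \Diamond \Box (\neg s \lor r) is false, so \Box s \to \Diamond \Box (\neg s \lor r) is true.
    At s6: \Box s requires s at every successor {s3, s4, s5, s6, s7}.
      s fails at s3, so \Box s is false at s6.
    At s6: \Diamond \Box (\neg s \lor r) requires \Box (\neg s \lor r) at some successor in {s3, s4, s5, s6, s7}.
      At s3: \Box (\neg s \lor r) is false.
      At s4: \Box (\neg s \lor r) is false.
      At s5: \Box (\neg s \lor r) is false.
      At s6: \Box (\neg s \lor r) is false.
      At s7: \Box (\neg s \lor r) is false.
    So \Diamond \Box (\neg s \lor r) is false at s6.
Satisfying worlds: {s0, s1, s2, s3, s4, s5, s6, s7}

s0, s1, s2, s3, s4, s5, s6, s7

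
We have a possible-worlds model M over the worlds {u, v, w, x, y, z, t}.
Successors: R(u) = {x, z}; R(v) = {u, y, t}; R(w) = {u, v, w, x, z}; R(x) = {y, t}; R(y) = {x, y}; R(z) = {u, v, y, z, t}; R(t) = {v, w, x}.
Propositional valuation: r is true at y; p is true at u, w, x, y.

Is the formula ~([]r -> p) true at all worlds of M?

Recall that []ψ holds at a world iff ψ holds at every accessible world, and <>ψ holds iff ψ holds at some accessible world.
Let φ = ~([]r -> p). Evaluate φ at each world:
  u (successors {x, z}): φ is false.
  v (successors {u, y, t}): φ is false.
  w (successors {u, v, w, x, z}): φ is false.
  x (successors {y, t}): φ is false.
  y (successors {x, y}): φ is false.
  z (successors {u, v, y, z, t}): φ is false.
  t (successors {v, w, x}): φ is false.
Detail at u (counterexample):
  At u: []r -> p is true, so ~([]r -> p) is false.
    At u: []r is false, p is true, so []r -> p is true.
      At u: []r requires r at every successor {x, z}.
        r fails at x, so []r is false at u.

No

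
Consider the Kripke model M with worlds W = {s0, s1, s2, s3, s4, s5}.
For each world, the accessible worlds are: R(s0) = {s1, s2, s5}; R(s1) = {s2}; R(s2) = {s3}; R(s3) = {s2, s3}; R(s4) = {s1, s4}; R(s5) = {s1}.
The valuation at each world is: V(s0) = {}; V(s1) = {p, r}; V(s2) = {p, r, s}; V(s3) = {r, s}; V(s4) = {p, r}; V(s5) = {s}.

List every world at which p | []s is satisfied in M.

Recall that []ψ holds at a world iff ψ holds at every accessible world, and <>ψ holds iff ψ holds at some accessible world.
Let φ = p | []s. Evaluate φ at each world:
  s0 (successors {s1, s2, s5}): φ is false.
  s1 (successors {s2}): φ is true.
  s2 (successors {s3}): φ is true.
  s3 (successors {s2, s3}): φ is true.
  s4 (successors {s1, s4}): φ is true.
  s5 (successors {s1}): φ is false.
For instance, at s0:
  At s0: p is false, []s is false, so p | []s is false.
    At s0: []s requires s at every successor {s1, s2, s5}.
      s fails at s1, so []s is false at s0.
Satisfying worlds: {s1, s2, s3, s4}

s1, s2, s3, s4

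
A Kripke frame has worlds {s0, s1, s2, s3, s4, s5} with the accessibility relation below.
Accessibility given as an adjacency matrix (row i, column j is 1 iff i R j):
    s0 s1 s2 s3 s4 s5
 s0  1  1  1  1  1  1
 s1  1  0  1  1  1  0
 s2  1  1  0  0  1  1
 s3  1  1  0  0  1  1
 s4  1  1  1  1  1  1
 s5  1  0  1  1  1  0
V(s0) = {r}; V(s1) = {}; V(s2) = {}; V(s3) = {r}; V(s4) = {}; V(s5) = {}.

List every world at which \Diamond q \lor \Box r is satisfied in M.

Let φ = \Diamond q \lor \Box r. Evaluate φ at each world:
  s0 (successors {s0, s1, s2, s3, s4, s5}): φ is false.
  s1 (successors {s0, s2, s3, s4}): φ is false.
  s2 (successors {s0, s1, s4, s5}): φ is false.
  s3 (successors {s0, s1, s4, s5}): φ is false.
  s4 (successors {s0, s1, s2, s3, s4, s5}): φ is false.
  s5 (successors {s0, s2, s3, s4}): φ is false.
For instance, at s2:
  At s2: \Diamond q is false, \Box r is false, so \Diamond q \lor \Box r is false.
    At s2: \Diamond q requires q at some successor in {s0, s1, s4, s5}.
      At s0: q is false.
      At s1: q is false.
      At s4: q is false.
      At s5: q is false.
    So \Diamond q is false at s2.
    At s2: \Box r requires r at every successor {s0, s1, s4, s5}.
      r fails at s1, so \Box r is false at s2.
Satisfying worlds: none.

none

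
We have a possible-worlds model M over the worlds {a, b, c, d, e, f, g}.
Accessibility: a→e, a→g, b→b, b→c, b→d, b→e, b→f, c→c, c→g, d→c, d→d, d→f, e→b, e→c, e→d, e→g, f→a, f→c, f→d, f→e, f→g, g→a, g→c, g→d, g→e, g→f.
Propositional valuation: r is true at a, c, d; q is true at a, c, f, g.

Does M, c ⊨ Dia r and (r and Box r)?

Recall that Box ψ holds at a world iff ψ holds at every accessible world, and Dia ψ holds iff ψ holds at some accessible world.
At c: Dia r is true, r and Box r is false, so Dia r and (r and Box r) is false.
  At c: Dia r requires r at some successor in {c, g}.
    r holds at c, so Dia r is true at c.
  At c: r is true, Box r is false, so r and Box r is false.
    At c: Box r requires r at every successor {c, g}.
      r fails at g, so Box r is false at c.

No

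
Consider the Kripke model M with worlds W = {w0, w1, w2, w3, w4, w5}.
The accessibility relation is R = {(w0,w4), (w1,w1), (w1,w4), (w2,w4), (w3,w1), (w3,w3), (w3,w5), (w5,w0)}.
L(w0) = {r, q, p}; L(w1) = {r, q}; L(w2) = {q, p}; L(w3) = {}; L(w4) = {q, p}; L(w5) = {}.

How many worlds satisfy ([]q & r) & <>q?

2

Let φ = ([]q & r) & <>q. Evaluate φ at each world:
  w0 (successors {w4}): φ is true.
  w1 (successors {w1, w4}): φ is true.
  w2 (successors {w4}): φ is false.
  w3 (successors {w1, w3, w5}): φ is false.
  w4 (successors ∅): φ is false.
  w5 (successors {w0}): φ is false.
For instance, at w0:
  At w0: []q & r is true, <>q is true, so ([]q & r) & <>q is true.
    At w0: []q is true, r is true, so []q & r is true.
      At w0: []q requires q at every successor {w4}.
        At w4: q is true.
      So []q is true at w0.
    At w0: <>q requires q at some successor in {w4}.
      q holds at w4, so <>q is true at w0.
Satisfying worlds: {w0, w1}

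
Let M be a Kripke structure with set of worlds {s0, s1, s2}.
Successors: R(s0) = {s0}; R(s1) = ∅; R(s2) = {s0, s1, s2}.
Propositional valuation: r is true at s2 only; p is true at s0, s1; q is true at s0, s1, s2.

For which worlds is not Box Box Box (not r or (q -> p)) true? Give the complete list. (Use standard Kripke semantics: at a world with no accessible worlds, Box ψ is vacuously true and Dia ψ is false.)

Let φ = not Box Box Box (not r or (q -> p)). Evaluate φ at each world:
  s0 (successors {s0}): φ is false.
  s1 (successors ∅): φ is false.
  s2 (successors {s0, s1, s2}): φ is true.
For instance, at s0:
  At s0: Box Box Box (not r or (q -> p)) is true, so not Box Box Box (not r or (q -> p)) is false.
    At s0: Box Box Box (not r or (q -> p)) requires Box Box (not r or (q -> p)) at every successor {s0}.
      At s0: Box Box (not r or (q -> p)) is true.
    So Box Box Box (not r or (q -> p)) is true at s0.
Satisfying worlds: {s2}

s2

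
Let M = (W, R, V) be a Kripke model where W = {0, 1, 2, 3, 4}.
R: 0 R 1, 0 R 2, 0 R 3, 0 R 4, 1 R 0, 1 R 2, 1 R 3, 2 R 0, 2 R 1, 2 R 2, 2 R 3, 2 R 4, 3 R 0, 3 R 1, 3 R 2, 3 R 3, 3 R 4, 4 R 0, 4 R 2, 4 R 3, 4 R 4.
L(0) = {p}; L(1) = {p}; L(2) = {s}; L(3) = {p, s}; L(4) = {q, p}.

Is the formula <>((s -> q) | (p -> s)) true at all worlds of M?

Yes

Let φ = <>((s -> q) | (p -> s)). Evaluate φ at each world:
  0 (successors {1, 2, 3, 4}): φ is true.
  1 (successors {0, 2, 3}): φ is true.
  2 (successors {0, 1, 2, 3, 4}): φ is true.
  3 (successors {0, 1, 2, 3, 4}): φ is true.
  4 (successors {0, 2, 3, 4}): φ is true.
For instance, at 1:
  At 1: <>((s -> q) | (p -> s)) requires (s -> q) | (p -> s) at some successor in {0, 2, 3}.
    (s -> q) | (p -> s) holds at 0, so <>((s -> q) | (p -> s)) is true at 1.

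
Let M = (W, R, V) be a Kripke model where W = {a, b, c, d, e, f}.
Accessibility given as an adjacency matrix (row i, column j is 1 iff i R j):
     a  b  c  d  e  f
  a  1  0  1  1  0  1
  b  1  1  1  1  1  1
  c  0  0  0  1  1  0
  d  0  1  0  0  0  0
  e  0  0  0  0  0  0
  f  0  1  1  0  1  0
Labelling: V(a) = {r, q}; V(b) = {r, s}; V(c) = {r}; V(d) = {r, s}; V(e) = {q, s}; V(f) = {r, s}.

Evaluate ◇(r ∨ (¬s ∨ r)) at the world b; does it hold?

At b: ◇(r ∨ (¬s ∨ r)) requires r ∨ (¬s ∨ r) at some successor in {a, b, c, d, e, f}.
  r ∨ (¬s ∨ r) holds at a, so ◇(r ∨ (¬s ∨ r)) is true at b.

Yes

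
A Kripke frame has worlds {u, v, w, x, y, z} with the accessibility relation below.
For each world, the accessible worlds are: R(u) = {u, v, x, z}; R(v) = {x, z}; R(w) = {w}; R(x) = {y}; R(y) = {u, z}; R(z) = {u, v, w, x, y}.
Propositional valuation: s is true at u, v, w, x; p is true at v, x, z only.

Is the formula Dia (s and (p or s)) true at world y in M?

At y: Dia (s and (p or s)) requires s and (p or s) at some successor in {u, z}.
  s and (p or s) holds at u, so Dia (s and (p or s)) is true at y.

Yes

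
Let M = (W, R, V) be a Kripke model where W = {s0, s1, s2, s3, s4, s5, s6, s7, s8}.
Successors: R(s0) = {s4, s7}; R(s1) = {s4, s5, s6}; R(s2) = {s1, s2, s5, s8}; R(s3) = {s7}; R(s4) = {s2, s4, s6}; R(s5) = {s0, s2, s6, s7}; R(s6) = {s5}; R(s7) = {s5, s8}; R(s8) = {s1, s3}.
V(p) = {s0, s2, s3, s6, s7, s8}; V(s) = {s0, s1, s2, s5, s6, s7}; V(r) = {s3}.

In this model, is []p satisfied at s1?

No

At s1: []p requires p at every successor {s4, s5, s6}.
  p fails at s4, so []p is false at s1.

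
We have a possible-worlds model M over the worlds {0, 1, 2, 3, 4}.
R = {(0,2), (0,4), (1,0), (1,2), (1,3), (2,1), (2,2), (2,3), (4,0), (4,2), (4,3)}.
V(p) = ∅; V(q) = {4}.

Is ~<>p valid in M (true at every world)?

Let φ = ~<>p. Evaluate φ at each world:
  0 (successors {2, 4}): φ is true.
  1 (successors {0, 2, 3}): φ is true.
  2 (successors {1, 2, 3}): φ is true.
  3 (successors ∅): φ is true.
  4 (successors {0, 2, 3}): φ is true.
For instance, at 0:
  At 0: <>p is false, so ~<>p is true.
    At 0: <>p requires p at some successor in {2, 4}.
      At 2: p is false.
      At 4: p is false.
    So <>p is false at 0.

Yes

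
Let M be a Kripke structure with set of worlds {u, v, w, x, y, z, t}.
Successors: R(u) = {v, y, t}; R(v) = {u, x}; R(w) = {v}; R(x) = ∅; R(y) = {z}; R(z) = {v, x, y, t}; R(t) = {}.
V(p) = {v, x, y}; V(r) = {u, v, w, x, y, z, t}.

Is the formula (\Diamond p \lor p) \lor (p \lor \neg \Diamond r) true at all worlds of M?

Recall that \Diamond ψ holds at a world iff ψ holds at some accessible world.
Let φ = (\Diamond p \lor p) \lor (p \lor \neg \Diamond r). Evaluate φ at each world:
  u (successors {v, y, t}): φ is true.
  v (successors {u, x}): φ is true.
  w (successors {v}): φ is true.
  x (successors ∅): φ is true.
  y (successors {z}): φ is true.
  z (successors {v, x, y, t}): φ is true.
  t (successors ∅): φ is true.
For instance, at w:
  At w: \Diamond p \lor p is true, p \lor \neg \Diamond r is false, so (\Diamond p \lor p) \lor (p \lor \neg \Diamond r) is true.
    At w: \Diamond p is true, p is false, so \Diamond p \lor p is true.
      At w: \Diamond p requires p at some successor in {v}.
        p holds at v, so \Diamond p is true at w.
    At w: p is false, \neg \Diamond r is false, so p \lor \neg \Diamond r is false.
      At w: \Diamond r is true, so \neg \Diamond r is false.

Yes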